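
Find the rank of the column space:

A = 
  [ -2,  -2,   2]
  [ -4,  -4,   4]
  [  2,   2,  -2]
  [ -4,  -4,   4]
Row reduce:
R2 → R2 - (2)·R1
R3 → R3 + (1)·R1
R4 → R4 - (2)·R1
REF = 
  [ -2,  -2,   2]
  [  0,   0,   0]
  [  0,   0,   0]
  [  0,   0,   0]
Pivot columns: 1 → 1 pivot.
dim(Col(A)) = number of pivot columns = 1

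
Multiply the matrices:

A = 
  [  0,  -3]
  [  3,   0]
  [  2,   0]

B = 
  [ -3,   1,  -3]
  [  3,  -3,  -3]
AB = 
  [ -9,   9,   9]
  [ -9,   3,  -9]
  [ -6,   2,  -6]

A is 3×2 and B is 2×3, so AB is 3×3. Each entry is (row of A)·(column of B):
AB[1,1] = (0)(-3) + (-3)(3) = -9
AB[1,2] = (0)(1) + (-3)(-3) = 9
AB[1,3] = (0)(-3) + (-3)(-3) = 9
AB[2,1] = (3)(-3) + (0)(3) = -9
AB[2,2] = (3)(1) + (0)(-3) = 3
AB[2,3] = (3)(-3) + (0)(-3) = -9
AB[3,1] = (2)(-3) + (0)(3) = -6
AB[3,2] = (2)(1) + (0)(-3) = 2
AB[3,3] = (2)(-3) + (0)(-3) = -6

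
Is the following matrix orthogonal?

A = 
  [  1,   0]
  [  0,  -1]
Yes

AᵀA = 
  [  1,   0]
  [  0,   1]
= I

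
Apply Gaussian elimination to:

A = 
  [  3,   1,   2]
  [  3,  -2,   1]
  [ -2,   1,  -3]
Row operations:
R2 → R2 - (1)·R1
R3 → R3 + (2/3)·R1
R3 → R3 + (5/9)·R2

Resulting echelon form:
REF = 
  [    3,     1,     2]
  [    0,    -3,    -1]
  [    0,     0, -20/9]

Rank = 3 (number of non-zero pivot rows).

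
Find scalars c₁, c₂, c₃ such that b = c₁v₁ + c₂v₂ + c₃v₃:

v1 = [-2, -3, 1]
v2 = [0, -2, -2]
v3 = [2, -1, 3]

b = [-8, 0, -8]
c1 = 1, c2 = 0, c3 = -3

b = 1·v1 + 0·v2 + -3·v3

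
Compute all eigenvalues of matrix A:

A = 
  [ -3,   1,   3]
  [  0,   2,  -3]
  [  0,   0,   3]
Characteristic polynomial: det(λI - A) = λ³ - 2λ² - 9λ + 18
Testing integer divisors of the constant term: p(2) = 0, so (λ - 2) is a factor:
p(λ) = (λ - 2)(λ² - 9)
λ² - 9 = (λ + 3)(λ - 3)

λ = 2, 3, -3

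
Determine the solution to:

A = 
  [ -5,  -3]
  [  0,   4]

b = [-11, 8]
x = [1, 2]

Row reduce the augmented matrix [A|b]:
(already in echelon form)
REF = 
  [ -5,  -3, -11]
  [  0,   4,   8]

Back-substitution:
x₂ = 8 / 4 = 2
x₁ = (-11 - (-3)(2)) / (-5) = 1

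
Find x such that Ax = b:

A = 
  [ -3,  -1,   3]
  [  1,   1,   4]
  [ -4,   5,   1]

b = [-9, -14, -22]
x = [1, -3, -3]

Row reduce the augmented matrix [A|b]:
R2 → R2 + (1/3)·R1
R3 → R3 - (4/3)·R1
R3 → R3 - (19/2)·R2
REF = 
  [    -3,     -1,      3,     -9]
  [     0,    2/3,      5,    -17]
  [     0,      0, -101/2,  303/2]

Back-substitution:
x₃ = (303/2) / (-101/2) = -3
x₂ = (-17 - (5)(-3)) / (2/3) = -3
x₁ = (-9 - (-1)(-3) - (3)(-3)) / (-3) = 1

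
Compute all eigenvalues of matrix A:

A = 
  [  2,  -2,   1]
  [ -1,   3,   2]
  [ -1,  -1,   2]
λ = 4, (3 + i√11)/2, (3 - i√11)/2  (≈ 4, 1.5 + 1.658i, 1.5 - 1.658i)

Characteristic polynomial: det(λI - A) = λ³ - 7λ² + 17λ - 20
Testing integer divisors of the constant term: p(4) = 0, so (λ - 4) is a factor:
p(λ) = (λ - 4)(λ² - 3λ + 5)
λ² - 3λ + 5 = 0  ⇒  λ = (3 ± √((-3)² - 4·(5)))/2 = (3 ± √(-11))/2
  = (3 + i√11)/2,  (3 - i√11)/2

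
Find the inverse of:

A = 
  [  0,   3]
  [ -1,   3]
det(A) = (0)(3) - (3)(-1) = 3
For a 2×2 matrix, A⁻¹ = (1/det(A)) · [[d, -b], [-c, a]]
    = (1/3) · [[3, -3], [1, 0]]

A⁻¹ = 
  [  1,  -1]
  [1/3,   0]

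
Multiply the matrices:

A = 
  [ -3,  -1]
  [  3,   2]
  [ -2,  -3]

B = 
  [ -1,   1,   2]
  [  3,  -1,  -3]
AB = 
  [  0,  -2,  -3]
  [  3,   1,   0]
  [ -7,   1,   5]

A is 3×2 and B is 2×3, so AB is 3×3. Each entry is (row of A)·(column of B):
AB[1,1] = (-3)(-1) + (-1)(3) = 0
AB[1,2] = (-3)(1) + (-1)(-1) = -2
AB[1,3] = (-3)(2) + (-1)(-3) = -3
AB[2,1] = (3)(-1) + (2)(3) = 3
AB[2,2] = (3)(1) + (2)(-1) = 1
AB[2,3] = (3)(2) + (2)(-3) = 0
AB[3,1] = (-2)(-1) + (-3)(3) = -7
AB[3,2] = (-2)(1) + (-3)(-1) = 1
AB[3,3] = (-2)(2) + (-3)(-3) = 5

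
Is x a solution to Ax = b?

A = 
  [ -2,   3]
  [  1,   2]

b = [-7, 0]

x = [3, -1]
No

Ax = [-9, 1] ≠ b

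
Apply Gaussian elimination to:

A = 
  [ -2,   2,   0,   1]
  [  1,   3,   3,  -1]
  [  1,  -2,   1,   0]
Row operations:
R2 → R2 + (1/2)·R1
R3 → R3 + (1/2)·R1
R3 → R3 + (1/4)·R2

Resulting echelon form:
REF = 
  [  -2,    2,    0,    1]
  [   0,    4,    3, -1/2]
  [   0,    0,  7/4,  3/8]

Rank = 3 (number of non-zero pivot rows).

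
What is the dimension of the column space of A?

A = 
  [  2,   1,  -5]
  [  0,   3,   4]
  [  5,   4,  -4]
Row reduce:
R3 → R3 - (5/2)·R1
R3 → R3 - (1/2)·R2
REF = 
  [   2,    1,   -5]
  [   0,    3,    4]
  [   0,    0, 13/2]
Pivot columns: 1, 2, 3 → 3 pivots.
dim(Col(A)) = number of pivot columns = 3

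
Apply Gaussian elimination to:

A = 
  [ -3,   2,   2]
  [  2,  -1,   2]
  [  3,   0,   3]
Row operations:
R2 → R2 + (2/3)·R1
R3 → R3 + (1)·R1
R3 → R3 - (6)·R2

Resulting echelon form:
REF = 
  [  -3,    2,    2]
  [   0,  1/3, 10/3]
  [   0,    0,  -15]

Rank = 3 (number of non-zero pivot rows).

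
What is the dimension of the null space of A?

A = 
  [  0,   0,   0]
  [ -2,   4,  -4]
nullity(A) = 2

Row reduce:
Swap R1 ↔ R2
REF = 
  [ -2,   4,  -4]
  [  0,   0,   0]
Pivot columns: 1 → 1 pivot.
rank(A) = 1, so nullity(A) = 3 - 1 = 2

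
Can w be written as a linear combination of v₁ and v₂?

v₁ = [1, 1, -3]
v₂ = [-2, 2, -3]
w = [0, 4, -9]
Yes

Form the augmented matrix and row-reduce:
[v₁|v₂|w] = 
  [  1,  -2,   0]
  [  1,   2,   4]
  [ -3,  -3,  -9]
R2 → R2 - (1)·R1
R3 → R3 + (3)·R1
R3 → R3 + (9/4)·R2
REF = 
  [  1,  -2,   0]
  [  0,   4,   4]
  [  0,   0,   0]

No row of the form [0 0 | nonzero], so the system is consistent. Back-substitution gives c₁ = 2, c₂ = 1: w = (2)·v₁ + (1)·v₂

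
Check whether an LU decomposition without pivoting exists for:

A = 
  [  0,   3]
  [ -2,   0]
No.
A[1,1] = 0 but A[2,1] = -2 ≠ 0. Any LU with L unit lower triangular has (LU)[1,1] = U[1,1] and (LU)[2,1] = L[2,1]·U[1,1]; matching A forces U[1,1] = 0, which then forces (LU)[2,1] = 0 ≠ -2. A row swap (pivoting) is required.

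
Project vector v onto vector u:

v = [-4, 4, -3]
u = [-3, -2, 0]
v·u = (-4)(-3) + (4)(-2) + (-3)(0) = 4
u·u = (-3)² + (-2)² + (0)² = 13
proj_u(v) = (v·u / u·u) × u = (4/13) × u

proj_u(v) = [-12/13, -8/13, 0]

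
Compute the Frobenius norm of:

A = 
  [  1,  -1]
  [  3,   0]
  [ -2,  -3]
||A||_F = 4.899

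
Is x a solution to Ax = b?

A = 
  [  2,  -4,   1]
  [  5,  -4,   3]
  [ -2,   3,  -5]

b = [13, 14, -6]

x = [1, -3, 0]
No

Ax = [14, 17, -11] ≠ b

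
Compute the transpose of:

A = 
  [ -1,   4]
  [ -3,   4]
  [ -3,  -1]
Aᵀ = 
  [ -1,  -3,  -3]
  [  4,   4,  -1]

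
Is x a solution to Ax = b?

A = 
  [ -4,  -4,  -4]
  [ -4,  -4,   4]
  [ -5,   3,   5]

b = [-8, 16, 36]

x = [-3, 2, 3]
Yes

Ax = [-8, 16, 36] = b ✓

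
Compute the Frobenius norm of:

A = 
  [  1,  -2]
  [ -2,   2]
||A||_F = 3.606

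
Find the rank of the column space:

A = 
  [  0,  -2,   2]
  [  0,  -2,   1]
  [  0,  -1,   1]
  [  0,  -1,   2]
dim(Col(A)) = 2

Row reduce:
R2 → R2 - (1)·R1
R3 → R3 - (1/2)·R1
R4 → R4 - (1/2)·R1
R4 → R4 + (1)·R2
REF = 
  [  0,  -2,   2]
  [  0,   0,  -1]
  [  0,   0,   0]
  [  0,   0,   0]
Pivot columns: 2, 3 → 2 pivots.
dim(Col(A)) = number of pivot columns = 2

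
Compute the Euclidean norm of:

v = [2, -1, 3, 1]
3.873

||v||₂ = √((2)² + (-1)² + (3)² + (1)²) = √15 = 3.873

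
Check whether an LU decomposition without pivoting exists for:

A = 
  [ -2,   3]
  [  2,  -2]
Yes.
A[1,1] = -2 ≠ 0, so Gaussian elimination proceeds without a row swap: multiplier ℓ₂₁ = (2)/(-2) = -1, and U[2,2] = -2 - (-1)(3) = 1.
L = 
  [  1,   0]
  [ -1,   1]
U = 
  [ -2,   3]
  [  0,   1]
Check row 2 of LU: [(-1)(-2), (-1)(3) + 1] = [2, -2] = row 2 of A ✓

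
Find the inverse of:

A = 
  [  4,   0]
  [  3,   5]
det(A) = (4)(5) - (0)(3) = 20
For a 2×2 matrix, A⁻¹ = (1/det(A)) · [[d, -b], [-c, a]]
    = (1/20) · [[5, 0], [-3, 4]]

A⁻¹ = 
  [  1/4,     0]
  [-3/20,   1/5]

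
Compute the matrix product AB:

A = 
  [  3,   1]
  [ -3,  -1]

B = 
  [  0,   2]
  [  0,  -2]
A is 2×2 and B is 2×2, so AB is 2×2. Each entry is (row of A)·(column of B):
AB[1,1] = (3)(0) + (1)(0) = 0
AB[1,2] = (3)(2) + (1)(-2) = 4
AB[2,1] = (-3)(0) + (-1)(0) = 0
AB[2,2] = (-3)(2) + (-1)(-2) = -4

AB = 
  [  0,   4]
  [  0,  -4]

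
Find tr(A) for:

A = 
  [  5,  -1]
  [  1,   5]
10

tr(A) = 5 + 5 = 10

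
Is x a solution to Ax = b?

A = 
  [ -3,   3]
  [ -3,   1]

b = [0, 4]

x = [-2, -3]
No

Ax = [-3, 3] ≠ b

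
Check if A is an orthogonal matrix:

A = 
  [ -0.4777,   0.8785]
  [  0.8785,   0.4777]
Yes

AᵀA = 
  [  1,   0]
  [  0,   1]
≈ I (equal to I up to the 4-dp rounding of the entries)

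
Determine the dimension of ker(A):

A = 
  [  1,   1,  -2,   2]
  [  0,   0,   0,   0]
nullity(A) = 3

Row reduce:
(no row operations needed)
REF = 
  [  1,   1,  -2,   2]
  [  0,   0,   0,   0]
Pivot columns: 1 → 1 pivot.
rank(A) = 1, so nullity(A) = 4 - 1 = 3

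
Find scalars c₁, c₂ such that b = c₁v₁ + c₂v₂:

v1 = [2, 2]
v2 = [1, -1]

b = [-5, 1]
c1 = -1, c2 = -3

b = -1·v1 + -3·v2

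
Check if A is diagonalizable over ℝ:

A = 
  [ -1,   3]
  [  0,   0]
Yes

tr(A) = -1, det(A) = 0
Characteristic polynomial: λ² - tr(A)λ + det(A) = λ² + λ
λ² + λ = λ(λ + 1)
Eigenvalues: 0, -1
λ=-1: alg. mult. = 1, geom. mult. = 2 - rank(A - (-1)I) = 2 - 1 = 1
λ=0: alg. mult. = 1, geom. mult. = 2 - rank(A - (0)I) = 2 - 1 = 1
Sum of geometric multiplicities equals n, so A has n independent eigenvectors.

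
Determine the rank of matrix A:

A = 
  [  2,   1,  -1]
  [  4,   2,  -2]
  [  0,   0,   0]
rank(A) = 1

Row reduce:
R2 → R2 - (2)·R1
REF = 
  [  2,   1,  -1]
  [  0,   0,   0]
  [  0,   0,   0]
Pivot columns: 1 → 1 pivot.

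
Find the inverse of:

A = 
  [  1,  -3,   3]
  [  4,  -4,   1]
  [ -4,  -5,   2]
det(A) = (1)·((-4)(2) - (1)(-5)) - (-3)·((4)(2) - (1)(-4)) + (3)·((4)(-5) - (-4)(-4))
  = (1)(-3) - (-3)(12) + (3)(-36)
  = -75
det(A) = -75 ≠ 0, so A is invertible.

Cofactors Cᵢⱼ = (-1)ⁱ⁺ʲ·Mᵢⱼ:
C = 
  [ -3, -12, -36]
  [ -9,  14,  17]
  [  9,  11,   8]

adj(A) = Cᵀ:
adj(A) = 
  [ -3,  -9,   9]
  [-12,  14,  11]
  [-36,  17,   8]

A⁻¹ = (-1/75) · adj(A):
A⁻¹ = 
  [  1/25,   3/25,  -3/25]
  [  4/25, -14/75, -11/75]
  [ 12/25, -17/75,  -8/75]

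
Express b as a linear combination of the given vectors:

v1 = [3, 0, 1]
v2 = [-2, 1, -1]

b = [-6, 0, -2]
c1 = -2, c2 = 0

b = -2·v1 + 0·v2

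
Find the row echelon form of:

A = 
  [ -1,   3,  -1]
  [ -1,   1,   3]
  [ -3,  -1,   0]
Row operations:
R2 → R2 - (1)·R1
R3 → R3 - (3)·R1
R3 → R3 - (5)·R2

Resulting echelon form:
REF = 
  [ -1,   3,  -1]
  [  0,  -2,   4]
  [  0,   0, -17]

Rank = 3 (number of non-zero pivot rows).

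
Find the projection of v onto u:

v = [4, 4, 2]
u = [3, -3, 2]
v·u = (4)(3) + (4)(-3) + (2)(2) = 4
u·u = (3)² + (-3)² + (2)² = 22
proj_u(v) = (v·u / u·u) × u = (4/22) × u = (2/11) × u

proj_u(v) = [6/11, -6/11, 4/11]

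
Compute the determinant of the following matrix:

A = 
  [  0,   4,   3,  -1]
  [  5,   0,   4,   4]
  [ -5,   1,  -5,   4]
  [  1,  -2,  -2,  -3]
-365

Cofactor expansion along row 1: det(A) = a₁₁M₁₁ - a₁₂M₁₂ + a₁₃M₁₃ - a₁₄M₁₄

M₁₁ = det[[0, 4, 4]; [1, -5, 4]; [-2, -2, -3]]
  = (0)·((-5)(-3) - (4)(-2)) - (4)·((1)(-3) - (4)(-2)) + (4)·((1)(-2) - (-5)(-2))
  = (0)(23) - (4)(5) + (4)(-12)
  = -68
M₁₂ = det[[5, 4, 4]; [-5, -5, 4]; [1, -2, -3]]
  = (5)·((-5)(-3) - (4)(-2)) - (4)·((-5)(-3) - (4)(1)) + (4)·((-5)(-2) - (-5)(1))
  = (5)(23) - (4)(11) + (4)(15)
  = 131
M₁₃ = det[[5, 0, 4]; [-5, 1, 4]; [1, -2, -3]]
  = (5)·((1)(-3) - (4)(-2)) - (0)·((-5)(-3) - (4)(1)) + (4)·((-5)(-2) - (1)(1))
  = (5)(5) - (0)(11) + (4)(9)
  = 61
M₁₄ = det[[5, 0, 4]; [-5, 1, -5]; [1, -2, -2]]
  = (5)·((1)(-2) - (-5)(-2)) - (0)·((-5)(-2) - (-5)(1)) + (4)·((-5)(-2) - (1)(1))
  = (5)(-12) - (0)(15) + (4)(9)
  = -24

det(A) = (0)(-68) - (4)(131) + (3)(61) - (-1)(-24) = -365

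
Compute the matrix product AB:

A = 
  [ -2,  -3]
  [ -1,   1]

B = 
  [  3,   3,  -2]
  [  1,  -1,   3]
AB = 
  [ -9,  -3,  -5]
  [ -2,  -4,   5]

A is 2×2 and B is 2×3, so AB is 2×3. Each entry is (row of A)·(column of B):
AB[1,1] = (-2)(3) + (-3)(1) = -9
AB[1,2] = (-2)(3) + (-3)(-1) = -3
AB[1,3] = (-2)(-2) + (-3)(3) = -5
AB[2,1] = (-1)(3) + (1)(1) = -2
AB[2,2] = (-1)(3) + (1)(-1) = -4
AB[2,3] = (-1)(-2) + (1)(3) = 5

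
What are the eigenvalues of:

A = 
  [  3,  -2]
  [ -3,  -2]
λ = 4, -3

tr(A) = 1, det(A) = -12
Characteristic polynomial: λ² - tr(A)λ + det(A) = λ² - λ - 12
λ² - λ - 12 = (λ + 3)(λ - 4)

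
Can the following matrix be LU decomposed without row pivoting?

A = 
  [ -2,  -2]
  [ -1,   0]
Yes.
A[1,1] = -2 ≠ 0, so Gaussian elimination proceeds without a row swap: multiplier ℓ₂₁ = (-1)/(-2) = 1/2, and U[2,2] = 0 - (1/2)(-2) = 1.
L = 
  [  1,   0]
  [1/2,   1]
U = 
  [ -2,  -2]
  [  0,   1]
Check row 2 of LU: [(1/2)(-2), (1/2)(-2) + 1] = [-1, 0] = row 2 of A ✓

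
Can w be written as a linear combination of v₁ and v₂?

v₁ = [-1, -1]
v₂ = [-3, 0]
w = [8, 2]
Yes

Form the augmented matrix and row-reduce:
[v₁|v₂|w] = 
  [ -1,  -3,   8]
  [ -1,   0,   2]
R2 → R2 - (1)·R1
REF = 
  [ -1,  -3,   8]
  [  0,   3,  -6]

No row of the form [0 0 | nonzero], so the system is consistent. Back-substitution gives c₁ = -2, c₂ = -2: w = (-2)·v₁ + (-2)·v₂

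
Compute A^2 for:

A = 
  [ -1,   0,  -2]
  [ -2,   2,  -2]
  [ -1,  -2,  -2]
A² = A·A:
A²[1,1] = (-1)(-1) + (0)(-2) + (-2)(-1) = 3
A²[1,2] = (-1)(0) + (0)(2) + (-2)(-2) = 4
A²[1,3] = (-1)(-2) + (0)(-2) + (-2)(-2) = 6
A²[2,1] = (-2)(-1) + (2)(-2) + (-2)(-1) = 0
A²[2,2] = (-2)(0) + (2)(2) + (-2)(-2) = 8
A²[2,3] = (-2)(-2) + (2)(-2) + (-2)(-2) = 4
A²[3,1] = (-1)(-1) + (-2)(-2) + (-2)(-1) = 7
A²[3,2] = (-1)(0) + (-2)(2) + (-2)(-2) = 0
A²[3,3] = (-1)(-2) + (-2)(-2) + (-2)(-2) = 10
A² = 
  [  3,   4,   6]
  [  0,   8,   4]
  [  7,   0,  10]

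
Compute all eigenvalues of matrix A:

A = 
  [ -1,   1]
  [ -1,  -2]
λ = (-3 + i√3)/2, (-3 - i√3)/2  (≈ -1.5 + 0.866i, -1.5 - 0.866i)

tr(A) = -3, det(A) = 3
Characteristic polynomial: λ² - tr(A)λ + det(A) = λ² + 3λ + 3
λ² + 3λ + 3 = 0  ⇒  λ = (-3 ± √((3)² - 4·(3)))/2 = (-3 ± √(-3))/2
  = (-3 + i√3)/2,  (-3 - i√3)/2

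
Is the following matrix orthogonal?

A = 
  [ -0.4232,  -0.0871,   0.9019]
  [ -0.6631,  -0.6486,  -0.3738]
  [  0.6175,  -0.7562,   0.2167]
Yes

AᵀA = 
  [  1.0001,   0,   0]
  [  0,   1.0001,   0]
  [  0,   0,   1.0001]
≈ I (equal to I up to the 4-dp rounding of the entries)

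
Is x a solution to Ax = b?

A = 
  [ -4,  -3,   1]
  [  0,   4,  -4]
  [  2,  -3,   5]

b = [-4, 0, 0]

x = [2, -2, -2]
Yes

Ax = [-4, 0, 0] = b ✓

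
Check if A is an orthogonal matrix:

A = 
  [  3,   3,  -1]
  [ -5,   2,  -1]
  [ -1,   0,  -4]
No

AᵀA = 
  [ 35,  -1,   6]
  [ -1,  13,  -5]
  [  6,  -5,  18]
≠ I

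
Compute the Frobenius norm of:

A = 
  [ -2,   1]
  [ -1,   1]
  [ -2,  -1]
||A||_F = 3.464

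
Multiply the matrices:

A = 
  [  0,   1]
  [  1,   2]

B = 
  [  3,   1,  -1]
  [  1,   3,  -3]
A is 2×2 and B is 2×3, so AB is 2×3. Each entry is (row of A)·(column of B):
AB[1,1] = (0)(3) + (1)(1) = 1
AB[1,2] = (0)(1) + (1)(3) = 3
AB[1,3] = (0)(-1) + (1)(-3) = -3
AB[2,1] = (1)(3) + (2)(1) = 5
AB[2,2] = (1)(1) + (2)(3) = 7
AB[2,3] = (1)(-1) + (2)(-3) = -7

AB = 
  [  1,   3,  -3]
  [  5,   7,  -7]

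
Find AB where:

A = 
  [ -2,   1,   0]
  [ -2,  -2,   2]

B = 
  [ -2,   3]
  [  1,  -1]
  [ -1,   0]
A is 2×3 and B is 3×2, so AB is 2×2. Each entry is (row of A)·(column of B):
AB[1,1] = (-2)(-2) + (1)(1) + (0)(-1) = 5
AB[1,2] = (-2)(3) + (1)(-1) + (0)(0) = -7
AB[2,1] = (-2)(-2) + (-2)(1) + (2)(-1) = 0
AB[2,2] = (-2)(3) + (-2)(-1) + (2)(0) = -4

AB = 
  [  5,  -7]
  [  0,  -4]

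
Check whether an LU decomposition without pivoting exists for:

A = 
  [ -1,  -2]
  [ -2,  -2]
Yes.
A[1,1] = -1 ≠ 0, so Gaussian elimination proceeds without a row swap: multiplier ℓ₂₁ = (-2)/(-1) = 2, and U[2,2] = -2 - (2)(-2) = 2.
L = 
  [  1,   0]
  [  2,   1]
U = 
  [ -1,  -2]
  [  0,   2]
Check row 2 of LU: [(2)(-1), (2)(-2) + 2] = [-2, -2] = row 2 of A ✓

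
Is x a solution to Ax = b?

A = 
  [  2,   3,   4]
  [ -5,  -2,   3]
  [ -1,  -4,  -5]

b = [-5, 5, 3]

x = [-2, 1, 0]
No

Ax = [-1, 8, -2] ≠ b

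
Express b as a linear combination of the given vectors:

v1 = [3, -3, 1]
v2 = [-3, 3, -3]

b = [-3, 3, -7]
c1 = 2, c2 = 3

b = 2·v1 + 3·v2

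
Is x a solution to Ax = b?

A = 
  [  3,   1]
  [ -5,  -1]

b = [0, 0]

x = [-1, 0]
No

Ax = [-3, 5] ≠ b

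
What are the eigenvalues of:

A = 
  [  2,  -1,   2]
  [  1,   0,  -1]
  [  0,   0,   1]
Characteristic polynomial: det(λI - A) = λ³ - 3λ² + 3λ - 1
Testing integer divisors of the constant term: p(1) = 0, so (λ - 1) is a factor:
p(λ) = (λ - 1)(λ² - 2λ + 1)
λ² - 2λ + 1 = (λ - 1)²

λ = 1, 1, 1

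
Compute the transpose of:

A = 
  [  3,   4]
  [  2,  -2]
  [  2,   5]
Aᵀ = 
  [  3,   2,   2]
  [  4,  -2,   5]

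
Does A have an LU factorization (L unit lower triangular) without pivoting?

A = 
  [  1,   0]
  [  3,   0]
Yes.
A[1,1] = 1 ≠ 0, so Gaussian elimination proceeds without a row swap: multiplier ℓ₂₁ = (3)/(1) = 3, and U[2,2] = 0 - (3)(0) = 0.
L = 
  [  1,   0]
  [  3,   1]
U = 
  [  1,   0]
  [  0,   0]
Check row 2 of LU: [(3)(1), (3)(0) + 0] = [3, 0] = row 2 of A ✓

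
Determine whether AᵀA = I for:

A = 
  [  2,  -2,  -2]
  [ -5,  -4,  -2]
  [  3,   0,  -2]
No

AᵀA = 
  [ 38,  16,   0]
  [ 16,  20,  12]
  [  0,  12,  12]
≠ I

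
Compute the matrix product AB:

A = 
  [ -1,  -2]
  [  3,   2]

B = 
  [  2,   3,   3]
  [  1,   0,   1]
AB = 
  [ -4,  -3,  -5]
  [  8,   9,  11]

A is 2×2 and B is 2×3, so AB is 2×3. Each entry is (row of A)·(column of B):
AB[1,1] = (-1)(2) + (-2)(1) = -4
AB[1,2] = (-1)(3) + (-2)(0) = -3
AB[1,3] = (-1)(3) + (-2)(1) = -5
AB[2,1] = (3)(2) + (2)(1) = 8
AB[2,2] = (3)(3) + (2)(0) = 9
AB[2,3] = (3)(3) + (2)(1) = 11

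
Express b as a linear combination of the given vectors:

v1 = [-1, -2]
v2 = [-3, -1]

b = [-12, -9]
c1 = 3, c2 = 3

b = 3·v1 + 3·v2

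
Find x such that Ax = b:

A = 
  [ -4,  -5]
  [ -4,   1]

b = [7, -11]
Row reduce the augmented matrix [A|b]:
R2 → R2 - (1)·R1
REF = 
  [ -4,  -5,   7]
  [  0,   6, -18]

Back-substitution:
x₂ = (-18) / 6 = -3
x₁ = (7 - (-5)(-3)) / (-4) = 2

x = [2, -3]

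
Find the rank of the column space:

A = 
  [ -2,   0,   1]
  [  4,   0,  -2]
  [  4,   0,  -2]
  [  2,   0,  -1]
dim(Col(A)) = 1

Row reduce:
R2 → R2 + (2)·R1
R3 → R3 + (2)·R1
R4 → R4 + (1)·R1
REF = 
  [ -2,   0,   1]
  [  0,   0,   0]
  [  0,   0,   0]
  [  0,   0,   0]
Pivot columns: 1 → 1 pivot.
dim(Col(A)) = number of pivot columns = 1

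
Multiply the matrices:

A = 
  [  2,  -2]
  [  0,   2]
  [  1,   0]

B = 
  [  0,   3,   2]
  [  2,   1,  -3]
A is 3×2 and B is 2×3, so AB is 3×3. Each entry is (row of A)·(column of B):
AB[1,1] = (2)(0) + (-2)(2) = -4
AB[1,2] = (2)(3) + (-2)(1) = 4
AB[1,3] = (2)(2) + (-2)(-3) = 10
AB[2,1] = (0)(0) + (2)(2) = 4
AB[2,2] = (0)(3) + (2)(1) = 2
AB[2,3] = (0)(2) + (2)(-3) = -6
AB[3,1] = (1)(0) + (0)(2) = 0
AB[3,2] = (1)(3) + (0)(1) = 3
AB[3,3] = (1)(2) + (0)(-3) = 2

AB = 
  [ -4,   4,  10]
  [  4,   2,  -6]
  [  0,   3,   2]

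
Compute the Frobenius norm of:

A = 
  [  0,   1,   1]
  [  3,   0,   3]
||A||_F = 4.472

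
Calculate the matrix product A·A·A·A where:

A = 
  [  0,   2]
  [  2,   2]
A² = A·A:
A²[1,1] = (0)(0) + (2)(2) = 4
A²[1,2] = (0)(2) + (2)(2) = 4
A²[2,1] = (2)(0) + (2)(2) = 4
A²[2,2] = (2)(2) + (2)(2) = 8
A² = 
  [  4,   4]
  [  4,   8]

A^3 = A^2·A:
A^3[1,1] = (4)(0) + (4)(2) = 8
A^3[1,2] = (4)(2) + (4)(2) = 16
A^3[2,1] = (4)(0) + (8)(2) = 16
A^3[2,2] = (4)(2) + (8)(2) = 24
A^3 = 
  [  8,  16]
  [ 16,  24]

A^4 = A^3·A:
A^4[1,1] = (8)(0) + (16)(2) = 32
A^4[1,2] = (8)(2) + (16)(2) = 48
A^4[2,1] = (16)(0) + (24)(2) = 48
A^4[2,2] = (16)(2) + (24)(2) = 80
A^4 = 
  [ 32,  48]
  [ 48,  80]

Therefore
A^4 = 
  [ 32,  48]
  [ 48,  80]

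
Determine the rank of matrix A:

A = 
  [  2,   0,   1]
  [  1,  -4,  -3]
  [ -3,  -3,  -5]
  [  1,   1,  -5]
rank(A) = 3

Row reduce:
R2 → R2 - (1/2)·R1
R3 → R3 + (3/2)·R1
R4 → R4 - (1/2)·R1
R3 → R3 - (3/4)·R2
R4 → R4 + (1/4)·R2
R4 → R4 - (51/7)·R3
REF = 
  [   2,    0,    1]
  [   0,   -4, -7/2]
  [   0,    0, -7/8]
  [   0,    0,    0]
Pivot columns: 1, 2, 3 → 3 pivots.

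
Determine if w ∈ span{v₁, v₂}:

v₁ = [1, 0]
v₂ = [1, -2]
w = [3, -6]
Yes

Form the augmented matrix and row-reduce:
[v₁|v₂|w] = 
  [  1,   1,   3]
  [  0,  -2,  -6]
(already in echelon form — no row operations needed)

No row of the form [0 0 | nonzero], so the system is consistent. Back-substitution gives c₁ = 0, c₂ = 3: w = (0)·v₁ + (3)·v₂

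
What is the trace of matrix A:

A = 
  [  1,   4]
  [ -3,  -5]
-4

tr(A) = 1 + -5 = -4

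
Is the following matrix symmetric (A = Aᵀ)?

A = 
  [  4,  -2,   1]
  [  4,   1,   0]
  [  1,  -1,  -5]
No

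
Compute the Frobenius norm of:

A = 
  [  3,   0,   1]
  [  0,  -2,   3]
||A||_F = 4.796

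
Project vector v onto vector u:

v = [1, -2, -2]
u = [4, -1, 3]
proj_u(v) = [0, 0, 0]

v·u = (1)(4) + (-2)(-1) + (-2)(3) = 0
u·u = (4)² + (-1)² + (3)² = 26
proj_u(v) = (v·u / u·u) × u = (0/26) × u = (0) × u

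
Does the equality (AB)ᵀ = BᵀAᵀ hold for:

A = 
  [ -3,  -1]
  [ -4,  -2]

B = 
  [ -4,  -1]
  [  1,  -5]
Yes

(AB)ᵀ = 
  [ 11,  14]
  [  8,  14]

BᵀAᵀ = 
  [ 11,  14]
  [  8,  14]

Both sides are equal — this is the standard identity (AB)ᵀ = BᵀAᵀ, which holds for all A, B.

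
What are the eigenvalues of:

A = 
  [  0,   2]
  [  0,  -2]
tr(A) = -2, det(A) = 0
Characteristic polynomial: λ² - tr(A)λ + det(A) = λ² + 2λ
λ² + 2λ = λ(λ + 2)

λ = 0, -2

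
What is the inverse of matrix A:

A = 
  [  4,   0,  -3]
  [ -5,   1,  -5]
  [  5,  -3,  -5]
det(A) = (4)·((1)(-5) - (-5)(-3)) - (0)·((-5)(-5) - (-5)(5)) + (-3)·((-5)(-3) - (1)(5))
  = (4)(-20) - (0)(50) + (-3)(10)
  = -110
det(A) = -110 ≠ 0, so A is invertible.

Cofactors Cᵢⱼ = (-1)ⁱ⁺ʲ·Mᵢⱼ:
C = 
  [-20, -50,  10]
  [  9,  -5,  12]
  [  3,  35,   4]

adj(A) = Cᵀ:
adj(A) = 
  [-20,   9,   3]
  [-50,  -5,  35]
  [ 10,  12,   4]

A⁻¹ = (-1/110) · adj(A):
A⁻¹ = 
  [  2/11, -9/110, -3/110]
  [  5/11,   1/22,  -7/22]
  [ -1/11,  -6/55,  -2/55]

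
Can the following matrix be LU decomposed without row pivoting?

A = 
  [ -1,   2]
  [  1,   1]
Yes.
A[1,1] = -1 ≠ 0, so Gaussian elimination proceeds without a row swap: multiplier ℓ₂₁ = (1)/(-1) = -1, and U[2,2] = 1 - (-1)(2) = 3.
L = 
  [  1,   0]
  [ -1,   1]
U = 
  [ -1,   2]
  [  0,   3]
Check row 2 of LU: [(-1)(-1), (-1)(2) + 3] = [1, 1] = row 2 of A ✓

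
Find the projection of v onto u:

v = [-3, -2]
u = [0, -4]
proj_u(v) = [0, -2]

v·u = (-3)(0) + (-2)(-4) = 8
u·u = (0)² + (-4)² = 16
proj_u(v) = (v·u / u·u) × u = (8/16) × u = (1/2) × u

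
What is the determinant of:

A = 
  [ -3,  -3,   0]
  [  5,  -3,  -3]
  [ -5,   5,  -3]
Cofactor expansion along row 1:
det(A) = (-3)·((-3)(-3) - (-3)(5)) - (-3)·((5)(-3) - (-3)(-5)) + (0)·((5)(5) - (-3)(-5))
  = (-3)(24) - (-3)(-30) + (0)(10)
  = -162

det(A) = -162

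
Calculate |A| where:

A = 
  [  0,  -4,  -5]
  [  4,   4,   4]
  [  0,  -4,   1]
96

Cofactor expansion along row 1:
det(A) = (0)·((4)(1) - (4)(-4)) - (-4)·((4)(1) - (4)(0)) + (-5)·((4)(-4) - (4)(0))
  = (0)(20) - (-4)(4) + (-5)(-16)
  = 96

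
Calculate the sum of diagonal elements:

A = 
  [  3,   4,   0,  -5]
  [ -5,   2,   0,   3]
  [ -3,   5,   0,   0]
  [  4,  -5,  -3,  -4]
1

tr(A) = 3 + 2 + 0 + -4 = 1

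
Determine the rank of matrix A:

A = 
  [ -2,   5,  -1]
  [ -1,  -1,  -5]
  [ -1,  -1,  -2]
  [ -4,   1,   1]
Row reduce:
R2 → R2 - (1/2)·R1
R3 → R3 - (1/2)·R1
R4 → R4 - (2)·R1
R3 → R3 - (1)·R2
R4 → R4 - (18/7)·R2
R4 → R4 - (34/7)·R3
REF = 
  [  -2,    5,   -1]
  [   0, -7/2, -9/2]
  [   0,    0,    3]
  [   0,    0,    0]
Pivot columns: 1, 2, 3 → 3 pivots.

rank(A) = 3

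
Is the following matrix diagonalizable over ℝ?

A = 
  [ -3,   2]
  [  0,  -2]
Yes

tr(A) = -5, det(A) = 6
Characteristic polynomial: λ² - tr(A)λ + det(A) = λ² + 5λ + 6
λ² + 5λ + 6 = (λ + 3)(λ + 2)
Eigenvalues: -2, -3
λ=-3: alg. mult. = 1, geom. mult. = 2 - rank(A - (-3)I) = 2 - 1 = 1
λ=-2: alg. mult. = 1, geom. mult. = 2 - rank(A - (-2)I) = 2 - 1 = 1
Sum of geometric multiplicities equals n, so A has n independent eigenvectors.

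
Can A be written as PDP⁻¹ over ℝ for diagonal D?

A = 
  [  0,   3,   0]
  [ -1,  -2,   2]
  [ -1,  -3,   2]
No

Characteristic polynomial: det(λI - A) = λ³ + 5λ
The constant term is 0, so λ = 0 is a root: p(λ) = λ(λ² + 5)
λ² + 5 = 0  ⇒  λ = (0 ± √((0)² - 4·(5)))/2 = (0 ± √(-20))/2
  = i√5,  -i√5
Eigenvalues: 0, i√5, -i√5  (≈ 0, 0 + 2.236i, 0 - 2.236i)
Has complex eigenvalues (not diagonalizable over ℝ).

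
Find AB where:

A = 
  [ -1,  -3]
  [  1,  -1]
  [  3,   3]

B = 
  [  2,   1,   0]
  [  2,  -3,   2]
A is 3×2 and B is 2×3, so AB is 3×3. Each entry is (row of A)·(column of B):
AB[1,1] = (-1)(2) + (-3)(2) = -8
AB[1,2] = (-1)(1) + (-3)(-3) = 8
AB[1,3] = (-1)(0) + (-3)(2) = -6
AB[2,1] = (1)(2) + (-1)(2) = 0
AB[2,2] = (1)(1) + (-1)(-3) = 4
AB[2,3] = (1)(0) + (-1)(2) = -2
AB[3,1] = (3)(2) + (3)(2) = 12
AB[3,2] = (3)(1) + (3)(-3) = -6
AB[3,3] = (3)(0) + (3)(2) = 6

AB = 
  [ -8,   8,  -6]
  [  0,   4,  -2]
  [ 12,  -6,   6]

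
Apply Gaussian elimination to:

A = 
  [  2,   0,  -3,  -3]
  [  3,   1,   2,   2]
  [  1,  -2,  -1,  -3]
Row operations:
R2 → R2 - (3/2)·R1
R3 → R3 - (1/2)·R1
R3 → R3 + (2)·R2

Resulting echelon form:
REF = 
  [   2,    0,   -3,   -3]
  [   0,    1, 13/2, 13/2]
  [   0,    0, 27/2, 23/2]

Rank = 3 (number of non-zero pivot rows).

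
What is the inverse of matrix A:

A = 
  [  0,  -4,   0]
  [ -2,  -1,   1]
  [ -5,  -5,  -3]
det(A) = (0)·((-1)(-3) - (1)(-5)) - (-4)·((-2)(-3) - (1)(-5)) + (0)·((-2)(-5) - (-1)(-5))
  = (0)(8) - (-4)(11) + (0)(5)
  = 44
det(A) = 44 ≠ 0, so A is invertible.

Cofactors Cᵢⱼ = (-1)ⁱ⁺ʲ·Mᵢⱼ:
C = 
  [  8, -11,   5]
  [-12,   0,  20]
  [ -4,   0,  -8]

adj(A) = Cᵀ:
adj(A) = 
  [  8, -12,  -4]
  [-11,   0,   0]
  [  5,  20,  -8]

A⁻¹ = (1/44) · adj(A):
A⁻¹ = 
  [ 2/11, -3/11, -1/11]
  [ -1/4,     0,     0]
  [ 5/44,  5/11, -2/11]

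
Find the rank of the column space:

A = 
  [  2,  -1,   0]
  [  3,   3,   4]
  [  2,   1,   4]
Row reduce:
R2 → R2 - (3/2)·R1
R3 → R3 - (1)·R1
R3 → R3 - (4/9)·R2
REF = 
  [   2,   -1,    0]
  [   0,  9/2,    4]
  [   0,    0, 20/9]
Pivot columns: 1, 2, 3 → 3 pivots.
dim(Col(A)) = number of pivot columns = 3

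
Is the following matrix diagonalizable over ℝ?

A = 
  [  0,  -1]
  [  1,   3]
Yes

tr(A) = 3, det(A) = 1
Characteristic polynomial: λ² - tr(A)λ + det(A) = λ² - 3λ + 1
λ² - 3λ + 1 = 0  ⇒  λ = (3 ± √((-3)² - 4·(1)))/2 = (3 ± √(5))/2
  = (3 + √5)/2,  (3 - √5)/2
Eigenvalues: (3 + √5)/2, (3 - √5)/2  (≈ 2.618, 0.382)
The two irrational eigenvalues are distinct (simple), so each has alg. mult. = geom. mult. = 1.
Sum of geometric multiplicities equals n, so A has n independent eigenvectors.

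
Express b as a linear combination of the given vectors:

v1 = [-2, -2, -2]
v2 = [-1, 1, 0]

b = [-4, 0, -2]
c1 = 1, c2 = 2

b = 1·v1 + 2·v2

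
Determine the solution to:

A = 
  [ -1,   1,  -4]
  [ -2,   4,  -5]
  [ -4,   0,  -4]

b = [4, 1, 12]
x = [-2, -2, -1]

Row reduce the augmented matrix [A|b]:
R2 → R2 - (2)·R1
R3 → R3 - (4)·R1
R3 → R3 + (2)·R2
REF = 
  [ -1,   1,  -4,   4]
  [  0,   2,   3,  -7]
  [  0,   0,  18, -18]

Back-substitution:
x₃ = (-18) / 18 = -1
x₂ = (-7 - (3)(-1)) / 2 = -2
x₁ = (4 - (1)(-2) - (-4)(-1)) / (-1) = -2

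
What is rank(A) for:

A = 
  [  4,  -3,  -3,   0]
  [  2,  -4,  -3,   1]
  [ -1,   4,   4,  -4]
rank(A) = 3

Row reduce:
R2 → R2 - (1/2)·R1
R3 → R3 + (1/4)·R1
R3 → R3 + (13/10)·R2
REF = 
  [     4,     -3,     -3,      0]
  [     0,   -5/2,   -3/2,      1]
  [     0,      0,  13/10, -27/10]
Pivot columns: 1, 2, 3 → 3 pivots.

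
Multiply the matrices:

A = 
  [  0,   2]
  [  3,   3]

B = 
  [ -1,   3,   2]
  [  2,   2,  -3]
A is 2×2 and B is 2×3, so AB is 2×3. Each entry is (row of A)·(column of B):
AB[1,1] = (0)(-1) + (2)(2) = 4
AB[1,2] = (0)(3) + (2)(2) = 4
AB[1,3] = (0)(2) + (2)(-3) = -6
AB[2,1] = (3)(-1) + (3)(2) = 3
AB[2,2] = (3)(3) + (3)(2) = 15
AB[2,3] = (3)(2) + (3)(-3) = -3

AB = 
  [  4,   4,  -6]
  [  3,  15,  -3]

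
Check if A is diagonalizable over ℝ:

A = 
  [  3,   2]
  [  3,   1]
Yes

tr(A) = 4, det(A) = -3
Characteristic polynomial: λ² - tr(A)λ + det(A) = λ² - 4λ - 3
λ² - 4λ - 3 = 0  ⇒  λ = (4 ± √((-4)² - 4·(-3)))/2 = (4 ± √(28))/2
  = 2 + √7,  2 - √7
Eigenvalues: 2 + √7, 2 - √7  (≈ 4.646, -0.6458)
The two irrational eigenvalues are distinct (simple), so each has alg. mult. = geom. mult. = 1.
Sum of geometric multiplicities equals n, so A has n independent eigenvectors.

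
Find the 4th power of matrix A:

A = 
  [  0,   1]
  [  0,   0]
A² = A·A:
A²[1,1] = (0)(0) + (1)(0) = 0
A²[1,2] = (0)(1) + (1)(0) = 0
A²[2,1] = (0)(0) + (0)(0) = 0
A²[2,2] = (0)(1) + (0)(0) = 0
A² = 
  [  0,   0]
  [  0,   0]

A^3 = A^2·A:
A^3[1,1] = (0)(0) + (0)(0) = 0
A^3[1,2] = (0)(1) + (0)(0) = 0
A^3[2,1] = (0)(0) + (0)(0) = 0
A^3[2,2] = (0)(1) + (0)(0) = 0
A^3 = 
  [  0,   0]
  [  0,   0]

A^4 = A^3·A:
A^4[1,1] = (0)(0) + (0)(0) = 0
A^4[1,2] = (0)(1) + (0)(0) = 0
A^4[2,1] = (0)(0) + (0)(0) = 0
A^4[2,2] = (0)(1) + (0)(0) = 0
A^4 = 
  [  0,   0]
  [  0,   0]

Therefore
A^4 = 
  [  0,   0]
  [  0,   0]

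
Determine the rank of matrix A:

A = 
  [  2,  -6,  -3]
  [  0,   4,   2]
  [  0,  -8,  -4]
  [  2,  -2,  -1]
rank(A) = 2

Row reduce:
R4 → R4 - (1)·R1
R3 → R3 + (2)·R2
R4 → R4 - (1)·R2
REF = 
  [  2,  -6,  -3]
  [  0,   4,   2]
  [  0,   0,   0]
  [  0,   0,   0]
Pivot columns: 1, 2 → 2 pivots.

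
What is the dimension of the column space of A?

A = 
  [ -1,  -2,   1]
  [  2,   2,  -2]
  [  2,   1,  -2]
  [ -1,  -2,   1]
Row reduce:
R2 → R2 + (2)·R1
R3 → R3 + (2)·R1
R4 → R4 - (1)·R1
R3 → R3 - (3/2)·R2
REF = 
  [ -1,  -2,   1]
  [  0,  -2,   0]
  [  0,   0,   0]
  [  0,   0,   0]
Pivot columns: 1, 2 → 2 pivots.
dim(Col(A)) = number of pivot columns = 2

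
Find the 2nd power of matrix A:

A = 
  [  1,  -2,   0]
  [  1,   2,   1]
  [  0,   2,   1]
A² = A·A:
A²[1,1] = (1)(1) + (-2)(1) + (0)(0) = -1
A²[1,2] = (1)(-2) + (-2)(2) + (0)(2) = -6
A²[1,3] = (1)(0) + (-2)(1) + (0)(1) = -2
A²[2,1] = (1)(1) + (2)(1) + (1)(0) = 3
A²[2,2] = (1)(-2) + (2)(2) + (1)(2) = 4
A²[2,3] = (1)(0) + (2)(1) + (1)(1) = 3
A²[3,1] = (0)(1) + (2)(1) + (1)(0) = 2
A²[3,2] = (0)(-2) + (2)(2) + (1)(2) = 6
A²[3,3] = (0)(0) + (2)(1) + (1)(1) = 3
A² = 
  [ -1,  -6,  -2]
  [  3,   4,   3]
  [  2,   6,   3]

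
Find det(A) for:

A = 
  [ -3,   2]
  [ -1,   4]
-10

For a 2×2 matrix, det = ad - bc = (-3)(4) - (2)(-1) = -10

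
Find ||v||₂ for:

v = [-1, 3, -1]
3.317

||v||₂ = √((-1)² + (3)² + (-1)²) = √11 = 3.317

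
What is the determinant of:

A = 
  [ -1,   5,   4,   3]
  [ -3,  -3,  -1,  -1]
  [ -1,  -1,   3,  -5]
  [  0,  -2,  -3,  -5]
Cofactor expansion along row 1: det(A) = a₁₁M₁₁ - a₁₂M₁₂ + a₁₃M₁₃ - a₁₄M₁₄

M₁₁ = det[[-3, -1, -1]; [-1, 3, -5]; [-2, -3, -5]]
  = (-3)·((3)(-5) - (-5)(-3)) - (-1)·((-1)(-5) - (-5)(-2)) + (-1)·((-1)(-3) - (3)(-2))
  = (-3)(-30) - (-1)(-5) + (-1)(9)
  = 76
M₁₂ = det[[-3, -1, -1]; [-1, 3, -5]; [0, -3, -5]]
  = (-3)·((3)(-5) - (-5)(-3)) - (-1)·((-1)(-5) - (-5)(0)) + (-1)·((-1)(-3) - (3)(0))
  = (-3)(-30) - (-1)(5) + (-1)(3)
  = 92
M₁₃ = det[[-3, -3, -1]; [-1, -1, -5]; [0, -2, -5]]
  = (-3)·((-1)(-5) - (-5)(-2)) - (-3)·((-1)(-5) - (-5)(0)) + (-1)·((-1)(-2) - (-1)(0))
  = (-3)(-5) - (-3)(5) + (-1)(2)
  = 28
M₁₄ = det[[-3, -3, -1]; [-1, -1, 3]; [0, -2, -3]]
  = (-3)·((-1)(-3) - (3)(-2)) - (-3)·((-1)(-3) - (3)(0)) + (-1)·((-1)(-2) - (-1)(0))
  = (-3)(9) - (-3)(3) + (-1)(2)
  = -20

det(A) = (-1)(76) - (5)(92) + (4)(28) - (3)(-20) = -364

det(A) = -364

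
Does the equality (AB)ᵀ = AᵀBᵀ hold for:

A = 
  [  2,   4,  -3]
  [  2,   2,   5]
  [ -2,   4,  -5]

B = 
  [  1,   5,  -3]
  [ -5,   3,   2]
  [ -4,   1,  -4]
No

(AB)ᵀ = 
  [ -6, -28,  -2]
  [ 19,  21,  -3]
  [ 14, -22,  34]

AᵀBᵀ = 
  [ 18,  -8,   2]
  [  2,  -6, -30]
  [ 37,  20,  37]

The two matrices differ, so (AB)ᵀ ≠ AᵀBᵀ in general. The correct identity is (AB)ᵀ = BᵀAᵀ.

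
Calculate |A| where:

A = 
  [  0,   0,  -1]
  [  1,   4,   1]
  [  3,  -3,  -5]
Cofactor expansion along row 1:
det(A) = (0)·((4)(-5) - (1)(-3)) - (0)·((1)(-5) - (1)(3)) + (-1)·((1)(-3) - (4)(3))
  = (0)(-17) - (0)(-8) + (-1)(-15)
  = 15

det(A) = 15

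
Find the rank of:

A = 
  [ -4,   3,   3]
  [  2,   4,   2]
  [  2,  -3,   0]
Row reduce:
R2 → R2 + (1/2)·R1
R3 → R3 + (1/2)·R1
R3 → R3 + (3/11)·R2
REF = 
  [   -4,     3,     3]
  [    0,  11/2,   7/2]
  [    0,     0, 27/11]
Pivot columns: 1, 2, 3 → 3 pivots.

rank(A) = 3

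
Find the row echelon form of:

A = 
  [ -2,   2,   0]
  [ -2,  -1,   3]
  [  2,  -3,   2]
Row operations:
R2 → R2 - (1)·R1
R3 → R3 + (1)·R1
R3 → R3 - (1/3)·R2

Resulting echelon form:
REF = 
  [ -2,   2,   0]
  [  0,  -3,   3]
  [  0,   0,   1]

Rank = 3 (number of non-zero pivot rows).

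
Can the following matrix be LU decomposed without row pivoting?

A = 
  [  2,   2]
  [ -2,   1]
Yes.
A[1,1] = 2 ≠ 0, so Gaussian elimination proceeds without a row swap: multiplier ℓ₂₁ = (-2)/(2) = -1, and U[2,2] = 1 - (-1)(2) = 3.
L = 
  [  1,   0]
  [ -1,   1]
U = 
  [  2,   2]
  [  0,   3]
Check row 2 of LU: [(-1)(2), (-1)(2) + 3] = [-2, 1] = row 2 of A ✓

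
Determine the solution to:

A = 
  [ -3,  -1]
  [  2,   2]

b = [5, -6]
x = [-1, -2]

Row reduce the augmented matrix [A|b]:
R2 → R2 + (2/3)·R1
REF = 
  [  -3,   -1,    5]
  [   0,  4/3, -8/3]

Back-substitution:
x₂ = (-8/3) / (4/3) = -2
x₁ = (5 - (-1)(-2)) / (-3) = -1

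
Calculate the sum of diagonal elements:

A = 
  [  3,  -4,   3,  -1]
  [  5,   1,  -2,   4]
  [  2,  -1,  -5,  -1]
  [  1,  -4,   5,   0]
-1

tr(A) = 3 + 1 + -5 + 0 = -1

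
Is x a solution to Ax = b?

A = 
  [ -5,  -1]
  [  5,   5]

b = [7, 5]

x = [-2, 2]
No

Ax = [8, 0] ≠ b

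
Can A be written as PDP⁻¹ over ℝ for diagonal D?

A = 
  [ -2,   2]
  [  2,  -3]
Yes

tr(A) = -5, det(A) = 2
Characteristic polynomial: λ² - tr(A)λ + det(A) = λ² + 5λ + 2
λ² + 5λ + 2 = 0  ⇒  λ = (-5 ± √((5)² - 4·(2)))/2 = (-5 ± √(17))/2
  = (-5 + √17)/2,  (-5 - √17)/2
Eigenvalues: (-5 + √17)/2, (-5 - √17)/2  (≈ -0.4384, -4.562)
The two irrational eigenvalues are distinct (simple), so each has alg. mult. = geom. mult. = 1.
Sum of geometric multiplicities equals n, so A has n independent eigenvectors.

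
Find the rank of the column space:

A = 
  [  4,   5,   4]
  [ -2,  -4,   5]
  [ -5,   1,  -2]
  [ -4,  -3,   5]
Row reduce:
R2 → R2 + (1/2)·R1
R3 → R3 + (5/4)·R1
R4 → R4 + (1)·R1
R3 → R3 + (29/6)·R2
R4 → R4 + (4/3)·R2
R4 → R4 - (110/221)·R3
REF = 
  [    4,     5,     4]
  [    0,  -3/2,     7]
  [    0,     0, 221/6]
  [    0,     0,     0]
Pivot columns: 1, 2, 3 → 3 pivots.
dim(Col(A)) = number of pivot columns = 3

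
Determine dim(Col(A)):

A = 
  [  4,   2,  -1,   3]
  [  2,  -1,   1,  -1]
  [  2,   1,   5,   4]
dim(Col(A)) = 3

Row reduce:
R2 → R2 - (1/2)·R1
R3 → R3 - (1/2)·R1
REF = 
  [   4,    2,   -1,    3]
  [   0,   -2,  3/2, -5/2]
  [   0,    0, 11/2,  5/2]
Pivot columns: 1, 2, 3 → 3 pivots.
dim(Col(A)) = number of pivot columns = 3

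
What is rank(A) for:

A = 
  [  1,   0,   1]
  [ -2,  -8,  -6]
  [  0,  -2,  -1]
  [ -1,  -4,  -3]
Row reduce:
R2 → R2 + (2)·R1
R4 → R4 + (1)·R1
R3 → R3 - (1/4)·R2
R4 → R4 - (1/2)·R2
REF = 
  [  1,   0,   1]
  [  0,  -8,  -4]
  [  0,   0,   0]
  [  0,   0,   0]
Pivot columns: 1, 2 → 2 pivots.

rank(A) = 2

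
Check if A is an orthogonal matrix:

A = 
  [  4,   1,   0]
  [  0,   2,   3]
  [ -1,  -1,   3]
No

AᵀA = 
  [ 17,   5,  -3]
  [  5,   6,   3]
  [ -3,   3,  18]
≠ I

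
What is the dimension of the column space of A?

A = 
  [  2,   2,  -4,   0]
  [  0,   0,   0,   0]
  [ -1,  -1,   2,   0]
Row reduce:
R3 → R3 + (1/2)·R1
REF = 
  [  2,   2,  -4,   0]
  [  0,   0,   0,   0]
  [  0,   0,   0,   0]
Pivot columns: 1 → 1 pivot.
dim(Col(A)) = number of pivot columns = 1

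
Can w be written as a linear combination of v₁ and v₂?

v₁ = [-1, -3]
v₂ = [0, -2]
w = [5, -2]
Yes

Form the augmented matrix and row-reduce:
[v₁|v₂|w] = 
  [ -1,   0,   5]
  [ -3,  -2,  -2]
R2 → R2 - (3)·R1
REF = 
  [ -1,   0,   5]
  [  0,  -2, -17]

No row of the form [0 0 | nonzero], so the system is consistent. Back-substitution gives c₁ = -5, c₂ = 17/2: w = (-5)·v₁ + (17/2)·v₂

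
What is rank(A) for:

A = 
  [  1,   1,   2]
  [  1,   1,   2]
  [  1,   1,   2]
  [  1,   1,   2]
Row reduce:
R2 → R2 - (1)·R1
R3 → R3 - (1)·R1
R4 → R4 - (1)·R1
REF = 
  [  1,   1,   2]
  [  0,   0,   0]
  [  0,   0,   0]
  [  0,   0,   0]
Pivot columns: 1 → 1 pivot.

rank(A) = 1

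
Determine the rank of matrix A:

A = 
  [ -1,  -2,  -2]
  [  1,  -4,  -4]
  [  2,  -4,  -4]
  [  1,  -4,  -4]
Row reduce:
R2 → R2 + (1)·R1
R3 → R3 + (2)·R1
R4 → R4 + (1)·R1
R3 → R3 - (4/3)·R2
R4 → R4 - (1)·R2
REF = 
  [ -1,  -2,  -2]
  [  0,  -6,  -6]
  [  0,   0,   0]
  [  0,   0,   0]
Pivot columns: 1, 2 → 2 pivots.

rank(A) = 2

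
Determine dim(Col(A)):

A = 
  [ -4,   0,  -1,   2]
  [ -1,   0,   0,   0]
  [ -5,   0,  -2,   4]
dim(Col(A)) = 2

Row reduce:
R2 → R2 - (1/4)·R1
R3 → R3 - (5/4)·R1
R3 → R3 + (3)·R2
REF = 
  [  -4,    0,   -1,    2]
  [   0,    0,  1/4, -1/2]
  [   0,    0,    0,    0]
Pivot columns: 1, 3 → 2 pivots.
dim(Col(A)) = number of pivot columns = 2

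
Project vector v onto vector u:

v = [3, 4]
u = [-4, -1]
proj_u(v) = [64/17, 16/17]

v·u = (3)(-4) + (4)(-1) = -16
u·u = (-4)² + (-1)² = 17
proj_u(v) = (v·u / u·u) × u = (-16/17) × u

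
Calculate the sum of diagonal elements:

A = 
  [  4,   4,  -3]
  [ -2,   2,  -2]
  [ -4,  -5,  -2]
4

tr(A) = 4 + 2 + -2 = 4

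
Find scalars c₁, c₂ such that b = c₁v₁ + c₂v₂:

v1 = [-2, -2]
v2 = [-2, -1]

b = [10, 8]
c1 = -3, c2 = -2

b = -3·v1 + -2·v2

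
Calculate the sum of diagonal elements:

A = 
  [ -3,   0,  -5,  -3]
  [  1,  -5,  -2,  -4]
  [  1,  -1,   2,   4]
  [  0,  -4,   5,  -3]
-9

tr(A) = -3 + -5 + 2 + -3 = -9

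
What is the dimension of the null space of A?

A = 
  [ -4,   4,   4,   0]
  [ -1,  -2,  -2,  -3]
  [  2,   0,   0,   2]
nullity(A) = 2

Row reduce:
R2 → R2 - (1/4)·R1
R3 → R3 + (1/2)·R1
R3 → R3 + (2/3)·R2
REF = 
  [ -4,   4,   4,   0]
  [  0,  -3,  -3,  -3]
  [  0,   0,   0,   0]
Pivot columns: 1, 2 → 2 pivots.
rank(A) = 2, so nullity(A) = 4 - 2 = 2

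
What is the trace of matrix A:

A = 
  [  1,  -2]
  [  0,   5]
6

tr(A) = 1 + 5 = 6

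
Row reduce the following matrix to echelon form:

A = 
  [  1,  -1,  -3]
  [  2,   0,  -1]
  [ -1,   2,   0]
Row operations:
R2 → R2 - (2)·R1
R3 → R3 + (1)·R1
R3 → R3 - (1/2)·R2

Resulting echelon form:
REF = 
  [    1,    -1,    -3]
  [    0,     2,     5]
  [    0,     0, -11/2]

Rank = 3 (number of non-zero pivot rows).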